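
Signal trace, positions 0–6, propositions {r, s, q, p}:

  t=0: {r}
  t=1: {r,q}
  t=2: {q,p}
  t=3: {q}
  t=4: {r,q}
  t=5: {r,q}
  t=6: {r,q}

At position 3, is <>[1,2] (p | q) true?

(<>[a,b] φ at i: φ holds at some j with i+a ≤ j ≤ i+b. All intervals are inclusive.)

Check (p | q) at each j in [4,5]:
  j=4: true
  j=5: true
Found at j=4 → formula holds.

Holds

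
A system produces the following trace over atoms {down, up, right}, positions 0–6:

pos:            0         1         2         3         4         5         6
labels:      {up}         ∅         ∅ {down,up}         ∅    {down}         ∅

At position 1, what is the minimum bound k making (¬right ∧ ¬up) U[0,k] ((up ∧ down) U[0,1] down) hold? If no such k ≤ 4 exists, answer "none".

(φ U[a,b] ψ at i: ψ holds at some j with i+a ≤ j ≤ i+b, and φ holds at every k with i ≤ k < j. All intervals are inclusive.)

Need earliest j ≥ 1 with ((up ∧ down) U[0,1] down), and (¬right ∧ ¬up) at every k in [1,j-1].
  j=1: rhs fails.
  j=2: rhs fails.
  j=3: rhs holds; lhs holds on [1,2]. k = 2.

2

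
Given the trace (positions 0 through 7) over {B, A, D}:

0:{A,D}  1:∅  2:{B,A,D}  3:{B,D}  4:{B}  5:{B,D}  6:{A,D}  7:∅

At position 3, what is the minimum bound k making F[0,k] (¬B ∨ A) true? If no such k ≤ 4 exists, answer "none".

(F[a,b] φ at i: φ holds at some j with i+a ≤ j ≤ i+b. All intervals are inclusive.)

3

Scan j = 3,4,… for (¬B ∨ A):
  j=3: fails
  j=4: fails
  j=5: fails
  j=6: holds
First hit at j=6, so smallest k = 6-3 = 3.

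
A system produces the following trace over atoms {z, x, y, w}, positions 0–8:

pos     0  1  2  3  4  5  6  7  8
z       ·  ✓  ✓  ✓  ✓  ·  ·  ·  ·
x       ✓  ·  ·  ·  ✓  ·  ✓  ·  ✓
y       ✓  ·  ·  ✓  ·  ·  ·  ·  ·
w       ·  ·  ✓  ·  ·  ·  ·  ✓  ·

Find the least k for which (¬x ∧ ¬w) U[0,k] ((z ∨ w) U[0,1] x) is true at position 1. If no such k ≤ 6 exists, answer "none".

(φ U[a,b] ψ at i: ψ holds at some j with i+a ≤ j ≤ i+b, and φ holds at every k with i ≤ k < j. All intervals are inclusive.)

none

Need earliest j ≥ 1 with ((z ∨ w) U[0,1] x), and (¬x ∧ ¬w) at every k in [1,j-1].
  j=1: rhs fails.
  j=2: rhs fails.
  j=3: rhs holds but lhs fails at k=2.
  j=4: rhs holds but lhs fails at k=2.
  j=5: rhs fails.
  j=6: rhs holds but lhs fails at k=2.
  j=7: rhs holds but lhs fails at k=2.
No witness within the range → none.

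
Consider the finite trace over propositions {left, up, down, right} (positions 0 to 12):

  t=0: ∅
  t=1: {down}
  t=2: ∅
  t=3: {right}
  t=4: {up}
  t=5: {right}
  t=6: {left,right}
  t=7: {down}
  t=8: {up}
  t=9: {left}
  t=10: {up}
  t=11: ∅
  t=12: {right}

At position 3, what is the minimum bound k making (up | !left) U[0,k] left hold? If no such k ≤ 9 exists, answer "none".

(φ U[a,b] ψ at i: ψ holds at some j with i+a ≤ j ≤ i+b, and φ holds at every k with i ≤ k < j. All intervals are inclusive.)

3

Need earliest j ≥ 3 with left, and (up | !left) at every k in [3,j-1].
  j=3: rhs fails.
  j=4: rhs fails.
  j=5: rhs fails.
  j=6: rhs holds; lhs holds on [3,5]. k = 3.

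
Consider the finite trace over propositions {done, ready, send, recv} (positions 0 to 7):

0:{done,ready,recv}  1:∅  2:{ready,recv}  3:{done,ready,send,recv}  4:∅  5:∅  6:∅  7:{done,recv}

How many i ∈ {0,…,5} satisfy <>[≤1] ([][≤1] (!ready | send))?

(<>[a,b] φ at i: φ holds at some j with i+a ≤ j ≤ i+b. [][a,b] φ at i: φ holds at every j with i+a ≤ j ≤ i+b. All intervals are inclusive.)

Evaluate at each i in [0,5]:
  i=0: ✗ (none in [0,1])
  i=1: ✗ (none in [1,2])
  i=2: ✓ (witness j=3)
  i=3: ✓ (witness j=3)
  i=4: ✓ (witness j=4)
  i=5: ✓ (witness j=5)
Positions where it holds: {2, 3, 4, 5} → 4.

4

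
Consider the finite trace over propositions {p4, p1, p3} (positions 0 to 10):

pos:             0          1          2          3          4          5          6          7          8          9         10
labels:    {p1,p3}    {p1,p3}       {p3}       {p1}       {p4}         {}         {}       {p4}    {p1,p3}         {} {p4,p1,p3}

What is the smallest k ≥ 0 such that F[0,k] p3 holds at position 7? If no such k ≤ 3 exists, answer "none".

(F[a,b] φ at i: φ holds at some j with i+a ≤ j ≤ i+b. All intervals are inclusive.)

Scan j = 7,8,… for p3:
  j=7: fails
  j=8: holds
First hit at j=8, so smallest k = 8-7 = 1.

1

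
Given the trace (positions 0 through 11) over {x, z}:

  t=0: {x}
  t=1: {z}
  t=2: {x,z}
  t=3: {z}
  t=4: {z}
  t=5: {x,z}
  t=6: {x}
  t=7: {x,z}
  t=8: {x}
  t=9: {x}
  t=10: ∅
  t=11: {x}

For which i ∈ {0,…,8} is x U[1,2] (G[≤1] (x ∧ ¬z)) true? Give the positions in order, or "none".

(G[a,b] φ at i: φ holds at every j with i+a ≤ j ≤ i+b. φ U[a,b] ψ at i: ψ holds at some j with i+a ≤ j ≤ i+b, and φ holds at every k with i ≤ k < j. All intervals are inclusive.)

6, 7

Evaluate at each i in [0,8]:
  i=0: ✗ (no rhs in [1,2])
  i=1: ✗ (no rhs in [2,3])
  i=2: ✗ (no rhs in [3,4])
  i=3: ✗ (no rhs in [4,5])
  i=4: ✗ (no rhs in [5,6])
  i=5: ✗ (no rhs in [6,7])
  i=6: ✓ (rhs at j=8; lhs holds on [6,7])
  i=7: ✓ (rhs at j=8; lhs holds on [7,7])
  i=8: ✗ (no rhs in [9,10])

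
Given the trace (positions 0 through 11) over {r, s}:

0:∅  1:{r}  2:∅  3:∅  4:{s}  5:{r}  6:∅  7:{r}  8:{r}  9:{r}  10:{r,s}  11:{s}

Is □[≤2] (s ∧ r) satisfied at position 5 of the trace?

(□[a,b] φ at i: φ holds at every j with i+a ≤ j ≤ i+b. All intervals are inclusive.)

Check (s ∧ r) at every j in [5,7]:
  j=5: false
  j=6: false
  j=7: false
Fails at j=5 → formula fails.

No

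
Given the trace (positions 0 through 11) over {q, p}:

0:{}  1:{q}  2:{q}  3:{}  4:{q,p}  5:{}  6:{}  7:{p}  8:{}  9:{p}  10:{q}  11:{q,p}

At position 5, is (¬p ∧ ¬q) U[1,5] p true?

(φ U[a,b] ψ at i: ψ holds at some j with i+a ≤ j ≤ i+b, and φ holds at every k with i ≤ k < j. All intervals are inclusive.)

Yes

Need some j in [6,10] with p, and (¬p ∧ ¬q) at every k in [5,j-1].
  j=6: p false.
  j=7: p holds; (¬p ∧ ¬q) holds at every k in [5,6] → satisfied.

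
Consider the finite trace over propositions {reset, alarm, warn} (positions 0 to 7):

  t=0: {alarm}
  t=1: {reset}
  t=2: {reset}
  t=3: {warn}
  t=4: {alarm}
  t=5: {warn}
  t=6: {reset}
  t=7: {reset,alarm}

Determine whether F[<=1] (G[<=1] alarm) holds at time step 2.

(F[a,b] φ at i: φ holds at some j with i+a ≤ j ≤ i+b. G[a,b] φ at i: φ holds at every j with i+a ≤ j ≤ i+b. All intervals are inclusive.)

Check G[<=1] alarm at each j in [2,3]:
  j=2: fails at 2
  j=3: fails at 3
No position in the window satisfies it → formula fails.

No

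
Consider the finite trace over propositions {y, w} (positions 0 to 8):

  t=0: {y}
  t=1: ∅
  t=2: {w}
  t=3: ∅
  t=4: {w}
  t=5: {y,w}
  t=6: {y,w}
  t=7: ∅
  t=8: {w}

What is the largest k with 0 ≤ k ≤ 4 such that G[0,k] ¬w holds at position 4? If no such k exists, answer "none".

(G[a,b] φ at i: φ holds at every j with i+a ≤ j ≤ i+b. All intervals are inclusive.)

¬w must hold from j=4 onward; find where it first fails.
  j=4: fails → no k works.

none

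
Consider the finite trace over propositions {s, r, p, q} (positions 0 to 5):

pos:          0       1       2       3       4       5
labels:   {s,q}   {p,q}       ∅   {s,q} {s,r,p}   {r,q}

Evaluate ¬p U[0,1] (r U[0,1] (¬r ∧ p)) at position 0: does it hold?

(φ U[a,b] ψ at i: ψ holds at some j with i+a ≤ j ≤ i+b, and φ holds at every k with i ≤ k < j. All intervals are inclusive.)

Need some j in [0,1] with (r U[0,1] (¬r ∧ p)), and ¬p at every k in [0,j-1].
  j=0: (r U[0,1] (¬r ∧ p)) — fails.
  j=1: (r U[0,1] (¬r ∧ p)) holds; ¬p holds at every k in [0,0] → satisfied.

True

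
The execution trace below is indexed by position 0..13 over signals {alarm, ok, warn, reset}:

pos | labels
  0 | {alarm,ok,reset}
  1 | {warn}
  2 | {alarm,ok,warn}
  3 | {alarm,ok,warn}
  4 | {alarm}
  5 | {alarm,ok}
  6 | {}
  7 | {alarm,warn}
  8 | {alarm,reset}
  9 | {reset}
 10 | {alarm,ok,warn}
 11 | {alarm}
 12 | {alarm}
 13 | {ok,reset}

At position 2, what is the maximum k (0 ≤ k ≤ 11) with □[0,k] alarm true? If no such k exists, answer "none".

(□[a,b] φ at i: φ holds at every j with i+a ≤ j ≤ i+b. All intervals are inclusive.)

3

alarm must hold from j=2 onward; find where it first fails.
  j=2: holds
  j=3: holds
  j=4: holds
  j=5: holds
  j=6: fails
Holds on [2,5], so largest k = 3.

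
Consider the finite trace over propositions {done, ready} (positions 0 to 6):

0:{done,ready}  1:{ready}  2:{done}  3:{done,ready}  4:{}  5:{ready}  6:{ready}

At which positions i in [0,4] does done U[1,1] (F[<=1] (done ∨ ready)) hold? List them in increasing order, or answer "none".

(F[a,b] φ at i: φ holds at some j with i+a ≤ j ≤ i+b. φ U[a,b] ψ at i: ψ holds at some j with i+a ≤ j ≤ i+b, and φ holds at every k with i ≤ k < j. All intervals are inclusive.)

Evaluate at each i in [0,4]:
  i=0: ✓ (rhs at j=1; lhs holds on [0,0])
  i=1: ✗ (lhs fails at k=1 before rhs at j=2)
  i=2: ✓ (rhs at j=3; lhs holds on [2,2])
  i=3: ✓ (rhs at j=4; lhs holds on [3,3])
  i=4: ✗ (lhs fails at k=4 before rhs at j=5)

0, 2, 3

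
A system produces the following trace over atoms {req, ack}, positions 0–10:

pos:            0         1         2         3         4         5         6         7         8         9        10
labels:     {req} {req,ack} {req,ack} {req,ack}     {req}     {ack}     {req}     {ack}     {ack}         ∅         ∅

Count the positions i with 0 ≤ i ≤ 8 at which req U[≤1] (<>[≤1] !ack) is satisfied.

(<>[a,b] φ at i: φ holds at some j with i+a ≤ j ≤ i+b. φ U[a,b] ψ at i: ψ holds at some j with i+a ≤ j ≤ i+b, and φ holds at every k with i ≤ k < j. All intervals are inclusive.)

Evaluate at each i in [0,8]:
  i=0: ✓ (rhs at j=0)
  i=1: ✗ (no rhs in [1,2])
  i=2: ✓ (rhs at j=3; lhs holds on [2,2])
  i=3: ✓ (rhs at j=3)
  i=4: ✓ (rhs at j=4)
  i=5: ✓ (rhs at j=5)
  i=6: ✓ (rhs at j=6)
  i=7: ✗ (lhs fails at k=7 before rhs at j=8)
  i=8: ✓ (rhs at j=8)
Positions where it holds: {0, 2, 3, 4, 5, 6, 8} → 7.

7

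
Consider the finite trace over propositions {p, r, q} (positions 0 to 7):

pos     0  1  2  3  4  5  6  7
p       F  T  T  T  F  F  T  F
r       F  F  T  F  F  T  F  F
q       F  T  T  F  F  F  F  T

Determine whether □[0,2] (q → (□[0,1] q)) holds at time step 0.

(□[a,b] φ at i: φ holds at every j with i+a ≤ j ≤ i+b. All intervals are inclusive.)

Check (q → (□[0,1] q)) at every j in [0,2]:
  j=0: antecedent false → ✓
  j=1: antecedent true; consequent holds on [1,2] → ✓
  j=2: antecedent true; consequent fails at 3 → ✗
Fails at j=2 → formula fails.

No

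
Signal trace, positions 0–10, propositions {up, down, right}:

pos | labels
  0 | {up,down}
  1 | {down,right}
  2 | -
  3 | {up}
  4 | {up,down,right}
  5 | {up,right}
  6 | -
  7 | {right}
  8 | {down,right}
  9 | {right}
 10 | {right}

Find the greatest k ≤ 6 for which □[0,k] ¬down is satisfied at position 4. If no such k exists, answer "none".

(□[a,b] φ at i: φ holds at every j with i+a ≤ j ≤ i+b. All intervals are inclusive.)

¬down must hold from j=4 onward; find where it first fails.
  j=4: fails → no k works.

none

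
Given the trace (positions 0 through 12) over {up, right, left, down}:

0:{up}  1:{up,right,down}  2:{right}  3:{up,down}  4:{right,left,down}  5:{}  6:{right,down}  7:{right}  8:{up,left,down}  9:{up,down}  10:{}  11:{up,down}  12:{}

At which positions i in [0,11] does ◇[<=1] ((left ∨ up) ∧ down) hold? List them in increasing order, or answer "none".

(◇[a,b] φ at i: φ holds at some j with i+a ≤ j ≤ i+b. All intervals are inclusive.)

0, 1, 2, 3, 4, 7, 8, 9, 10, 11

Evaluate at each i in [0,11]:
  i=0: ✓ (witness j=1)
  i=1: ✓ (witness j=1)
  i=2: ✓ (witness j=3)
  i=3: ✓ (witness j=3)
  i=4: ✓ (witness j=4)
  i=5: ✗ (none in [5,6])
  i=6: ✗ (none in [6,7])
  i=7: ✓ (witness j=8)
  i=8: ✓ (witness j=8)
  i=9: ✓ (witness j=9)
  i=10: ✓ (witness j=11)
  i=11: ✓ (witness j=11)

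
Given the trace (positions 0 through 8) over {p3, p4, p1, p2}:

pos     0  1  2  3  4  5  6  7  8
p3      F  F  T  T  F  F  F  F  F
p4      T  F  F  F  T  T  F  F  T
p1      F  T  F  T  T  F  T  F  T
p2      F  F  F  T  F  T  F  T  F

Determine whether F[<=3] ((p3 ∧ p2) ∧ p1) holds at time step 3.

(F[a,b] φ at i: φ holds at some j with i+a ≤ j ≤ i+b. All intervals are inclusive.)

Check ((p3 ∧ p2) ∧ p1) at each j in [3,6]:
  j=3: true
  j=4: false
  j=5: false
  j=6: false
Found at j=3 → formula holds.

True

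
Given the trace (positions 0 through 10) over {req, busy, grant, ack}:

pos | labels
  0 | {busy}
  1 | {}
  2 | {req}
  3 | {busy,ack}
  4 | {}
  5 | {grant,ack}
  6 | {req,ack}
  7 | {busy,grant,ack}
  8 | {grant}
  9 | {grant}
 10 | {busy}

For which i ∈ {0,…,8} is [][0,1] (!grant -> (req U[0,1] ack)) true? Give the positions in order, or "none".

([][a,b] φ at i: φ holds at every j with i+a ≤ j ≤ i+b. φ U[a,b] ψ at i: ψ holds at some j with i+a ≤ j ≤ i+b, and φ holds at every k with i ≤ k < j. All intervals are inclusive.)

Evaluate at each i in [0,8]:
  i=0: ✗ (fails at j=0)
  i=1: ✗ (fails at j=1)
  i=2: ✓ (all of [2,3])
  i=3: ✗ (fails at j=4)
  i=4: ✗ (fails at j=4)
  i=5: ✓ (all of [5,6])
  i=6: ✓ (all of [6,7])
  i=7: ✓ (all of [7,8])
  i=8: ✓ (all of [8,9])

2, 5, 6, 7, 8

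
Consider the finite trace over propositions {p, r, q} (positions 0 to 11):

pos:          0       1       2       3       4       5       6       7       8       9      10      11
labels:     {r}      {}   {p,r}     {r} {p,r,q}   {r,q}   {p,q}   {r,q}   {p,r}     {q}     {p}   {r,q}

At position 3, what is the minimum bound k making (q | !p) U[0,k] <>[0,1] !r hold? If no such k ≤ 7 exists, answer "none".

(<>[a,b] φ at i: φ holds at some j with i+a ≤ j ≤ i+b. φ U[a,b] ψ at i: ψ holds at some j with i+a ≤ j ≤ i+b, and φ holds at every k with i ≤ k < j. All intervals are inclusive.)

2

Need earliest j ≥ 3 with <>[0,1] !r, and (q | !p) at every k in [3,j-1].
  j=3: rhs fails.
  j=4: rhs fails.
  j=5: rhs holds; lhs holds on [3,4]. k = 2.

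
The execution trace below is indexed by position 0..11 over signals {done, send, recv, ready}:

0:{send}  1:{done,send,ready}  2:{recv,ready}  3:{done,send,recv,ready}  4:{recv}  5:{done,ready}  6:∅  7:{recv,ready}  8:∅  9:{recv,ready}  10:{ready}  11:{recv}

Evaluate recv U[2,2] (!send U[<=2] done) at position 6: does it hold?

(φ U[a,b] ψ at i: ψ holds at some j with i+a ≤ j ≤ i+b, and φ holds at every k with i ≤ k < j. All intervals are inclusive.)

No

Need some j in [8,8] with (!send U[<=2] done), and recv at every k in [6,j-1].
  j=8: (!send U[<=2] done) — fails.
No j in the window works → until fails.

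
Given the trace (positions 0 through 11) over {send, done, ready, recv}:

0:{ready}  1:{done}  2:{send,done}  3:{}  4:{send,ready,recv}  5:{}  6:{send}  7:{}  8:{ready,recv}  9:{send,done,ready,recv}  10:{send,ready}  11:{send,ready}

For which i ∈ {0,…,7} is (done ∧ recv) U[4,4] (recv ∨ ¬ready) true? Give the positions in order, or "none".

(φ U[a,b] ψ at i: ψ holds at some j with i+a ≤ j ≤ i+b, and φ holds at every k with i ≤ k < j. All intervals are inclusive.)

Evaluate at each i in [0,7]:
  i=0: ✗ (lhs fails at k=0 before rhs at j=4)
  i=1: ✗ (lhs fails at k=1 before rhs at j=5)
  i=2: ✗ (lhs fails at k=2 before rhs at j=6)
  i=3: ✗ (lhs fails at k=3 before rhs at j=7)
  i=4: ✗ (lhs fails at k=4 before rhs at j=8)
  i=5: ✗ (lhs fails at k=5 before rhs at j=9)
  i=6: ✗ (no rhs in [10,10])
  i=7: ✗ (no rhs in [11,11])

none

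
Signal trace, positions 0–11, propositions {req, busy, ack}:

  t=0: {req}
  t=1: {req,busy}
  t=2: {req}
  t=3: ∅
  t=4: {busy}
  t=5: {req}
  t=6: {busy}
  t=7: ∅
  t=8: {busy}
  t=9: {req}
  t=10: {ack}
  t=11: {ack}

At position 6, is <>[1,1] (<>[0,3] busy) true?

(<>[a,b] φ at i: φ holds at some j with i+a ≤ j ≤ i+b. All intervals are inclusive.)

Holds

Check <>[0,3] busy at each j in [7,7]:
  j=7: holds (witness at 8)
Found at j=7 → formula holds.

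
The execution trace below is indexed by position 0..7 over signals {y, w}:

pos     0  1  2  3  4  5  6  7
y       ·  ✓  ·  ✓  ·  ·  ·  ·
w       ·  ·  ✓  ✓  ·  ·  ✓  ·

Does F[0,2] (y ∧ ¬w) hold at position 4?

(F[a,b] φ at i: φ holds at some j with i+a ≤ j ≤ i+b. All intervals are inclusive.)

No

Check (y ∧ ¬w) at each j in [4,6]:
  j=4: false
  j=5: false
  j=6: false
No position in the window satisfies it → formula fails.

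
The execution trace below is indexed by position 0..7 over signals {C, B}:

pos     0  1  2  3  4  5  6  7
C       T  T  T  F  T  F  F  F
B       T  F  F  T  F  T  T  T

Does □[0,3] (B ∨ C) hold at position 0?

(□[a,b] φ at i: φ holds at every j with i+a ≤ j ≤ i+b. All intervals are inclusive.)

Check (B ∨ C) at every j in [0,3]:
  j=0: true
  j=1: true
  j=2: true
  j=3: true
All positions satisfy it → formula holds.

Yes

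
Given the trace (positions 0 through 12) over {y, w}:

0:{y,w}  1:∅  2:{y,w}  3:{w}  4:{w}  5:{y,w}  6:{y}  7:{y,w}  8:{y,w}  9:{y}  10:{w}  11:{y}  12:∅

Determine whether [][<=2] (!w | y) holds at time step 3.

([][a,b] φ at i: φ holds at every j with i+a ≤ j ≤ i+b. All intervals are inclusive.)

Check (!w | y) at every j in [3,5]:
  j=3: false
  j=4: false
  j=5: true
Fails at j=3 → formula fails.

No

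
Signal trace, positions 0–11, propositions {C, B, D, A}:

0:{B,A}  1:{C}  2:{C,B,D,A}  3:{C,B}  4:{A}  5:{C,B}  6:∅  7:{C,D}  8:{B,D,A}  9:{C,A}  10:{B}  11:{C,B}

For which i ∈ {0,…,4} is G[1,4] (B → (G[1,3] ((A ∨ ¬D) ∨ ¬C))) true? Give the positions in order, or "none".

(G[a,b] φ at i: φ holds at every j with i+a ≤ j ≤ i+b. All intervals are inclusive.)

Evaluate at each i in [0,4]:
  i=0: ✓ (all of [1,4])
  i=1: ✗ (fails at j=5)
  i=2: ✗ (fails at j=5)
  i=3: ✗ (fails at j=5)
  i=4: ✗ (fails at j=5)

0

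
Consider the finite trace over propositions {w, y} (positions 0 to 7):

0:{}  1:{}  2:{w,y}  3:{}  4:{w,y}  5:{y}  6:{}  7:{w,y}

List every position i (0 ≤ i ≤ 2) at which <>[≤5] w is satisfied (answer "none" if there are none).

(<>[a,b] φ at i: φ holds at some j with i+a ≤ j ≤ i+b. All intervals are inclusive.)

Evaluate at each i in [0,2]:
  i=0: ✓ (witness j=2)
  i=1: ✓ (witness j=2)
  i=2: ✓ (witness j=2)

0, 1, 2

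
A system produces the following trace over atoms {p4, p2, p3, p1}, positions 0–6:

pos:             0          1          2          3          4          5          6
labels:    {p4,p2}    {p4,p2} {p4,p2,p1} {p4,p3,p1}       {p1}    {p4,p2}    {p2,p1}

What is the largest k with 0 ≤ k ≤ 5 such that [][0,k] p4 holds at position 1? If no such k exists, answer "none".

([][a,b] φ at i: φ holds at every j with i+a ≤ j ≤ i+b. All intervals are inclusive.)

p4 must hold from j=1 onward; find where it first fails.
  j=1: holds
  j=2: holds
  j=3: holds
  j=4: fails
Holds on [1,3], so largest k = 2.

2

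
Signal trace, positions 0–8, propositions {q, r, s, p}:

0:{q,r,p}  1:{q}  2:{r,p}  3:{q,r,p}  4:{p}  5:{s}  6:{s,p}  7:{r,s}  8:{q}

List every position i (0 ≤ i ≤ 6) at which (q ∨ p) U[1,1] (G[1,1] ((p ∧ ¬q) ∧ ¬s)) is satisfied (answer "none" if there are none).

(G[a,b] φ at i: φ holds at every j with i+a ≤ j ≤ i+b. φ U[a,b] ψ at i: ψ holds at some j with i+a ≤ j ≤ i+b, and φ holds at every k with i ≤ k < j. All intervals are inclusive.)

0, 2

Evaluate at each i in [0,6]:
  i=0: ✓ (rhs at j=1; lhs holds on [0,0])
  i=1: ✗ (no rhs in [2,2])
  i=2: ✓ (rhs at j=3; lhs holds on [2,2])
  i=3: ✗ (no rhs in [4,4])
  i=4: ✗ (no rhs in [5,5])
  i=5: ✗ (no rhs in [6,6])
  i=6: ✗ (no rhs in [7,7])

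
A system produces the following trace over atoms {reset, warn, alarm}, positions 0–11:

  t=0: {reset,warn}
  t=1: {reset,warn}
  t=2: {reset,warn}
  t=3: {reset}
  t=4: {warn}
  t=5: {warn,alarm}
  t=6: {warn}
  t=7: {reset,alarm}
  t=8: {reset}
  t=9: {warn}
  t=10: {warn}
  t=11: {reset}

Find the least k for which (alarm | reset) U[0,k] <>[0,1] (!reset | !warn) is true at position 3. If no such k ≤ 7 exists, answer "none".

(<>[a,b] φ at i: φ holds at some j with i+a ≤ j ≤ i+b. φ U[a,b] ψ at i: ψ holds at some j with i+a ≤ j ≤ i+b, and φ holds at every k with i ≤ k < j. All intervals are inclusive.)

0

Need earliest j ≥ 3 with <>[0,1] (!reset | !warn), and (alarm | reset) at every k in [3,j-1].
  j=3: rhs holds (empty prefix). k = 0.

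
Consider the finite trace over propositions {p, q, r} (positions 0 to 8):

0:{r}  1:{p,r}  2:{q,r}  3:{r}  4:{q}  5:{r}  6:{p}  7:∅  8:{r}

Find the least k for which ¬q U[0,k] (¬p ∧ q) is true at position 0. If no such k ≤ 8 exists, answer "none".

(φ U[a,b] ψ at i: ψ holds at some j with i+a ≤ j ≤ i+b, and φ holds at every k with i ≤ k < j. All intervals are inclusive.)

2

Need earliest j ≥ 0 with (¬p ∧ q), and ¬q at every k in [0,j-1].
  j=0: rhs fails.
  j=1: rhs fails.
  j=2: rhs holds; lhs holds on [0,1]. k = 2.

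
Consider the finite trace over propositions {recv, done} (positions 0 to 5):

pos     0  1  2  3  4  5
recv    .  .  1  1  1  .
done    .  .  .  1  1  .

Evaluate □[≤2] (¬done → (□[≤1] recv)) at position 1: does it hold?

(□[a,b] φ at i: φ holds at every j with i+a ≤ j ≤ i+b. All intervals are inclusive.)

Does not hold

Check (¬done → (□[≤1] recv)) at every j in [1,3]:
  j=1: antecedent true; consequent fails at 1 → ✗
  j=2: antecedent true; consequent holds on [2,3] → ✓
  j=3: antecedent false → ✓
Fails at j=1 → formula fails.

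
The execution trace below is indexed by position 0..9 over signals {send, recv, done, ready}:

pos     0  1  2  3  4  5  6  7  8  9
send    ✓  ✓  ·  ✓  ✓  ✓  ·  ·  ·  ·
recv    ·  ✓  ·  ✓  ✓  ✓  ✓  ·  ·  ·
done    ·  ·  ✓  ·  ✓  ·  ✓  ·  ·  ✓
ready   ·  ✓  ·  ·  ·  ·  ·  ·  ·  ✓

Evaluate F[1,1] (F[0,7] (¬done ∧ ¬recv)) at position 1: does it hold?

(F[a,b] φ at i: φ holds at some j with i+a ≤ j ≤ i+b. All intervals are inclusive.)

True

Check F[0,7] (¬done ∧ ¬recv) at each j in [2,2]:
  j=2: holds (witness at 7)
Found at j=2 → formula holds.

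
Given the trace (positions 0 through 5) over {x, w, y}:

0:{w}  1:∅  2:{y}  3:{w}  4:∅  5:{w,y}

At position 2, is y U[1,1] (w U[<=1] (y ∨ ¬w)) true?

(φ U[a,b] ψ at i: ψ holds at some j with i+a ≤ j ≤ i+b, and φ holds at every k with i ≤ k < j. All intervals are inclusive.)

Need some j in [3,3] with (w U[<=1] (y ∨ ¬w)), and y at every k in [2,j-1].
  j=3: (w U[<=1] (y ∨ ¬w)) holds; y holds at every k in [2,2] → satisfied.

Yes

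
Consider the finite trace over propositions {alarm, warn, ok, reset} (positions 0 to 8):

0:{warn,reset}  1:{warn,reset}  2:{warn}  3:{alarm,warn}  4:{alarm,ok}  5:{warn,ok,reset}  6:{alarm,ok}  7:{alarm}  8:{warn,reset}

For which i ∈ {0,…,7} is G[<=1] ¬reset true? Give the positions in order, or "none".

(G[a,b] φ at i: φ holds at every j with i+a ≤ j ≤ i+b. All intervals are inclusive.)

Evaluate at each i in [0,7]:
  i=0: ✗ (fails at j=0)
  i=1: ✗ (fails at j=1)
  i=2: ✓ (all of [2,3])
  i=3: ✓ (all of [3,4])
  i=4: ✗ (fails at j=5)
  i=5: ✗ (fails at j=5)
  i=6: ✓ (all of [6,7])
  i=7: ✗ (fails at j=8)

2, 3, 6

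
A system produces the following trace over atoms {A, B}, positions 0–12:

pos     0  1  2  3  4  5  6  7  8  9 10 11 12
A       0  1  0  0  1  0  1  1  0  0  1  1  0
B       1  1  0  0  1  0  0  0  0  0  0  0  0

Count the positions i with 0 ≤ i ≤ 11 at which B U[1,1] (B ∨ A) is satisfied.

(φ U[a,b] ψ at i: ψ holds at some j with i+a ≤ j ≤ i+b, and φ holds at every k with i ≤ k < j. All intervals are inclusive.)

1

Evaluate at each i in [0,11]:
  i=0: ✓ (rhs at j=1; lhs holds on [0,0])
  i=1: ✗ (no rhs in [2,2])
  i=2: ✗ (no rhs in [3,3])
  i=3: ✗ (lhs fails at k=3 before rhs at j=4)
  i=4: ✗ (no rhs in [5,5])
  i=5: ✗ (lhs fails at k=5 before rhs at j=6)
  i=6: ✗ (lhs fails at k=6 before rhs at j=7)
  i=7: ✗ (no rhs in [8,8])
  i=8: ✗ (no rhs in [9,9])
  i=9: ✗ (lhs fails at k=9 before rhs at j=10)
  i=10: ✗ (lhs fails at k=10 before rhs at j=11)
  i=11: ✗ (no rhs in [12,12])
Positions where it holds: {0} → 1.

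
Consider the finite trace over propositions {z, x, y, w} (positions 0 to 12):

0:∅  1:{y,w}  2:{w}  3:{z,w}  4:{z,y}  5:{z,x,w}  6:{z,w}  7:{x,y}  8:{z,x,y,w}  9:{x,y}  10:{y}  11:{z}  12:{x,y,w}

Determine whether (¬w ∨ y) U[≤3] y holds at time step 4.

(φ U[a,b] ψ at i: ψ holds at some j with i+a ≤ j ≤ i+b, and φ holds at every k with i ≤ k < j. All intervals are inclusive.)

Yes

Need some j in [4,7] with y, and (¬w ∨ y) at every k in [4,j-1].
  j=4: y holds; no prefix to check → satisfied.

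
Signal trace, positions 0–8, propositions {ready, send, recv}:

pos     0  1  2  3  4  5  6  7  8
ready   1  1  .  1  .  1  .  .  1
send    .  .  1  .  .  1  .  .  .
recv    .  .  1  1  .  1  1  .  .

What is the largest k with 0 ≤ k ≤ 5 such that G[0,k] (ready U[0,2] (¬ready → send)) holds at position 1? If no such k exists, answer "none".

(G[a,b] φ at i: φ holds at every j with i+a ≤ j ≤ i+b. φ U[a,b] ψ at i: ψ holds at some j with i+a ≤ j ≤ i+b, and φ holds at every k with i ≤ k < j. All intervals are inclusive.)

2

(ready U[0,2] (¬ready → send)) must hold from j=1 onward; find where it first fails.
  j=1: holds
  j=2: holds
  j=3: holds
  j=4: fails
Holds on [1,3], so largest k = 2.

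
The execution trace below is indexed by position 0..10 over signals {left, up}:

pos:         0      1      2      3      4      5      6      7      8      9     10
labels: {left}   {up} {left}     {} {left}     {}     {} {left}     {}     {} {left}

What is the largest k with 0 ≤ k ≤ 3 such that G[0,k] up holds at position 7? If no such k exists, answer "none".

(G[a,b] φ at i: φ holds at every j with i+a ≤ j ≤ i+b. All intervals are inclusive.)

none

up must hold from j=7 onward; find where it first fails.
  j=7: fails → no k works.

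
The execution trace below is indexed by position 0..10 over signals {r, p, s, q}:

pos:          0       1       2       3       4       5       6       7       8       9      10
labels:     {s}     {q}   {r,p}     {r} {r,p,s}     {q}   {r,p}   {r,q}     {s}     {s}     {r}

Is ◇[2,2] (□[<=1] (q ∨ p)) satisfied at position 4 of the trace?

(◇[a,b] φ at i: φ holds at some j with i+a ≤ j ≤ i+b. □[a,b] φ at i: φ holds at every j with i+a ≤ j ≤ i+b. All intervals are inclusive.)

Check □[<=1] (q ∨ p) at each j in [6,6]:
  j=6: holds on [6,7]
Found at j=6 → formula holds.

Holds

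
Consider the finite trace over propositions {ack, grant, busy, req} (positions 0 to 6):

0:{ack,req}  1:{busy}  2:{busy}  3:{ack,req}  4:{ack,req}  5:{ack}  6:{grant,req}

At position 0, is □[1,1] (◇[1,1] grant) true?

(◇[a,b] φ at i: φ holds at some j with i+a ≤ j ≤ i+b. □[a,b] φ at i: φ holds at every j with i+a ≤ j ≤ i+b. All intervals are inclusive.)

Does not hold

Check ◇[1,1] grant at every j in [1,1]:
  j=1: fails (none in [2,2])
Fails at j=1 → formula fails.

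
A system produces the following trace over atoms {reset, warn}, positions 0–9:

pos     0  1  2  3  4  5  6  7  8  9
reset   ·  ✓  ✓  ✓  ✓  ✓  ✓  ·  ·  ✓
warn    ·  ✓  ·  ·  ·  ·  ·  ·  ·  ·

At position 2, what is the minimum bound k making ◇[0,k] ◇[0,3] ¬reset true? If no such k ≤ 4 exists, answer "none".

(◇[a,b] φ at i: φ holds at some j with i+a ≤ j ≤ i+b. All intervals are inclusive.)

2

Scan j = 2,3,… for ◇[0,3] ¬reset:
  j=2: fails
  j=3: fails
  j=4: holds
First hit at j=4, so smallest k = 4-2 = 2.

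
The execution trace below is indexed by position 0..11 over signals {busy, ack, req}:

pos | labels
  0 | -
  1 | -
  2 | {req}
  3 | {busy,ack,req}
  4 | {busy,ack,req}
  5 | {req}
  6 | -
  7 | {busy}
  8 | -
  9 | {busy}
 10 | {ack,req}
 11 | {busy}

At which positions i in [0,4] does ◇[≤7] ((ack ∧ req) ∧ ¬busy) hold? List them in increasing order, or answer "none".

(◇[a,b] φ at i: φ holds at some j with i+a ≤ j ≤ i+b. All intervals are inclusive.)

Evaluate at each i in [0,4]:
  i=0: ✗ (none in [0,7])
  i=1: ✗ (none in [1,8])
  i=2: ✗ (none in [2,9])
  i=3: ✓ (witness j=10)
  i=4: ✓ (witness j=10)

3, 4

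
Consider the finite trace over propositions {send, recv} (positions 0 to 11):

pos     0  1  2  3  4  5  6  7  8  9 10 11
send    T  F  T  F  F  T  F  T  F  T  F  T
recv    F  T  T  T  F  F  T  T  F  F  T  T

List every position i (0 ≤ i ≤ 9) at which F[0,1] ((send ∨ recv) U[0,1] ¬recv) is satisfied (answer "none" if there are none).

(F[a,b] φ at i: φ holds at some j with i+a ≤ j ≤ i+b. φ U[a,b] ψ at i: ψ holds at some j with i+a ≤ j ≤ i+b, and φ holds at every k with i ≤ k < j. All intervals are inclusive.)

Evaluate at each i in [0,9]:
  i=0: ✓ (witness j=0)
  i=1: ✗ (none in [1,2])
  i=2: ✓ (witness j=3)
  i=3: ✓ (witness j=3)
  i=4: ✓ (witness j=4)
  i=5: ✓ (witness j=5)
  i=6: ✓ (witness j=7)
  i=7: ✓ (witness j=7)
  i=8: ✓ (witness j=8)
  i=9: ✓ (witness j=9)

0, 2, 3, 4, 5, 6, 7, 8, 9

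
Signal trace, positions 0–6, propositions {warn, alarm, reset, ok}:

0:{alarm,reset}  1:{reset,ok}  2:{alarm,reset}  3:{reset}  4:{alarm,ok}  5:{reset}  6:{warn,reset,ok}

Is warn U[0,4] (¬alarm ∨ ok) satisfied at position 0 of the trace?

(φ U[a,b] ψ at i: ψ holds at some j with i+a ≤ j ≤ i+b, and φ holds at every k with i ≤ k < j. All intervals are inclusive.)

False

Need some j in [0,4] with (¬alarm ∨ ok), and warn at every k in [0,j-1].
  j=0: (¬alarm ∨ ok) false.
  j=1: (¬alarm ∨ ok) holds, but warn fails at k=0 → not this j.
  j=2: (¬alarm ∨ ok) false.
  j=3: (¬alarm ∨ ok) holds, but warn fails at k=0 → not this j.
  j=4: (¬alarm ∨ ok) holds, but warn fails at k=0 → not this j.
No j in the window works → until fails.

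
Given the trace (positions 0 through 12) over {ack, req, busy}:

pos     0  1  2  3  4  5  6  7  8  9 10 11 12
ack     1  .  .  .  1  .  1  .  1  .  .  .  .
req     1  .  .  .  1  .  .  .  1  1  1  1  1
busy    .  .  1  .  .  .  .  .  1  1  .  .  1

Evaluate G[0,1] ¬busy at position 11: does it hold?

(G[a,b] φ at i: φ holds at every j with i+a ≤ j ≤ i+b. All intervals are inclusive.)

Check ¬busy at every j in [11,12]:
  j=11: true
  j=12: false
Fails at j=12 → formula fails.

No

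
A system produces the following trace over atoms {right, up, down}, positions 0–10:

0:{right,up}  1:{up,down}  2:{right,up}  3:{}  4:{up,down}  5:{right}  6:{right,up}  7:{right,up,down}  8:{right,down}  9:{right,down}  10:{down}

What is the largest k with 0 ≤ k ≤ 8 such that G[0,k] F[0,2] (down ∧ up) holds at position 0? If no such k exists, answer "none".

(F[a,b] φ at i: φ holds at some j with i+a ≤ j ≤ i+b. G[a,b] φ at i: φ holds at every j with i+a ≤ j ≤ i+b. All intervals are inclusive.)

7

F[0,2] (down ∧ up) must hold from j=0 onward; find where it first fails.
  j=0: holds
  j=1: holds
  j=2: holds
  j=3: holds
  j=4: holds
  j=5: holds
  j=6: holds
  j=7: holds
  j=8: fails
Holds on [0,7], so largest k = 7.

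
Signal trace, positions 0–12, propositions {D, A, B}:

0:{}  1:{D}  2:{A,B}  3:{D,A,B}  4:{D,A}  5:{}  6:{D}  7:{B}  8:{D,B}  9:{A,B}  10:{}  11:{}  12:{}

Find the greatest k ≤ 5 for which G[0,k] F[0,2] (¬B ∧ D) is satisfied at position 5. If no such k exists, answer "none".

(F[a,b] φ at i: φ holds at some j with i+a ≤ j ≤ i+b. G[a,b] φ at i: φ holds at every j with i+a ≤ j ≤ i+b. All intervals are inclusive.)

1

F[0,2] (¬B ∧ D) must hold from j=5 onward; find where it first fails.
  j=5: holds
  j=6: holds
  j=7: fails
Holds on [5,6], so largest k = 1.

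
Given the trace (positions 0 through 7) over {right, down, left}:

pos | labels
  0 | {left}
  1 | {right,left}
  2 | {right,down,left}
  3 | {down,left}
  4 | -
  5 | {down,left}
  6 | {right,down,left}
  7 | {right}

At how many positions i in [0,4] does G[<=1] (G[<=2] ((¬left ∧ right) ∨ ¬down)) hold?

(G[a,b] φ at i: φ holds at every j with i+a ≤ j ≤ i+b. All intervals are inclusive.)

Evaluate at each i in [0,4]:
  i=0: ✗ (fails at j=0)
  i=1: ✗ (fails at j=1)
  i=2: ✗ (fails at j=2)
  i=3: ✗ (fails at j=3)
  i=4: ✗ (fails at j=4)
Positions where it holds: {} → 0.

0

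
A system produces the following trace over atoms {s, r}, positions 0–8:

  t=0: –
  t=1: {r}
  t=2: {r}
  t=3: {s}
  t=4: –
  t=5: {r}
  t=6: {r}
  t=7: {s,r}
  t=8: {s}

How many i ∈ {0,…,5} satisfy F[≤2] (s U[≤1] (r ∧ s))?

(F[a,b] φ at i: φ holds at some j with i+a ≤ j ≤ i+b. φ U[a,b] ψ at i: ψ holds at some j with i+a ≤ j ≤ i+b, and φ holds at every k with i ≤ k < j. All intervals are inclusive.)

1

Evaluate at each i in [0,5]:
  i=0: ✗ (none in [0,2])
  i=1: ✗ (none in [1,3])
  i=2: ✗ (none in [2,4])
  i=3: ✗ (none in [3,5])
  i=4: ✗ (none in [4,6])
  i=5: ✓ (witness j=7)
Positions where it holds: {5} → 1.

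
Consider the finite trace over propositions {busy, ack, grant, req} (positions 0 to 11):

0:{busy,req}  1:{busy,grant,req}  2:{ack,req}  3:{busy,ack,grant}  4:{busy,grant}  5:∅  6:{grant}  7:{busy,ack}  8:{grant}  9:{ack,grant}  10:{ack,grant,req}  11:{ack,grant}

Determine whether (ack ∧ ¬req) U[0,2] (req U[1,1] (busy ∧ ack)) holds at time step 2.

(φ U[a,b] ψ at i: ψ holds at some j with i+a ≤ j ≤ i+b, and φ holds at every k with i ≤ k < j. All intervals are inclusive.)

Holds

Need some j in [2,4] with (req U[1,1] (busy ∧ ack)), and (ack ∧ ¬req) at every k in [2,j-1].
  j=2: (req U[1,1] (busy ∧ ack)) holds; no prefix to check → satisfied.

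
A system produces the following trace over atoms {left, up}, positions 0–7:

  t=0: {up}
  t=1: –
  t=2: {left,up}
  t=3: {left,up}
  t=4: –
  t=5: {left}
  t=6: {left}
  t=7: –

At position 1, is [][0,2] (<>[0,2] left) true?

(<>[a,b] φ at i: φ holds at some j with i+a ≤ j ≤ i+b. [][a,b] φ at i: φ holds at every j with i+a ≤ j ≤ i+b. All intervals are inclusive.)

Check <>[0,2] left at every j in [1,3]:
  j=1: holds (witness at 2)
  j=2: holds (witness at 2)
  j=3: holds (witness at 3)
All positions satisfy it → formula holds.

Yes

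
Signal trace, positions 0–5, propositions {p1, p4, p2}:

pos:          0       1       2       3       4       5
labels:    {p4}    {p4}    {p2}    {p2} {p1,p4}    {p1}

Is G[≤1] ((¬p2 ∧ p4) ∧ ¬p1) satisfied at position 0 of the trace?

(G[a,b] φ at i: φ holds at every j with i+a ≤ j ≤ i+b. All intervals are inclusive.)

True

Check ((¬p2 ∧ p4) ∧ ¬p1) at every j in [0,1]:
  j=0: true
  j=1: true
All positions satisfy it → formula holds.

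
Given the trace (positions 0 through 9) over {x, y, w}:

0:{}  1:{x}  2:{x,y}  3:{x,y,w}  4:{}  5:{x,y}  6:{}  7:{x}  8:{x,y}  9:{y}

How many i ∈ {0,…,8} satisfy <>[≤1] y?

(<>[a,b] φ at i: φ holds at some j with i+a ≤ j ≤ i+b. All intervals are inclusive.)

7

Evaluate at each i in [0,8]:
  i=0: ✗ (none in [0,1])
  i=1: ✓ (witness j=2)
  i=2: ✓ (witness j=2)
  i=3: ✓ (witness j=3)
  i=4: ✓ (witness j=5)
  i=5: ✓ (witness j=5)
  i=6: ✗ (none in [6,7])
  i=7: ✓ (witness j=8)
  i=8: ✓ (witness j=8)
Positions where it holds: {1, 2, 3, 4, 5, 7, 8} → 7.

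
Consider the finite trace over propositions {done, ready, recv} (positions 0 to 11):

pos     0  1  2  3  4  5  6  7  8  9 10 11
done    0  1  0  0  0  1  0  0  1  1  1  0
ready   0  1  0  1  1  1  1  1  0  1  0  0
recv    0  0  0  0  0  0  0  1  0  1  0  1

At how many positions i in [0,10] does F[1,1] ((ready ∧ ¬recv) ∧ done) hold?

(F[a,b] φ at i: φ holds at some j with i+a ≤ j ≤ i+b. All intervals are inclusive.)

2

Evaluate at each i in [0,10]:
  i=0: ✓ (witness j=1)
  i=1: ✗ (none in [2,2])
  i=2: ✗ (none in [3,3])
  i=3: ✗ (none in [4,4])
  i=4: ✓ (witness j=5)
  i=5: ✗ (none in [6,6])
  i=6: ✗ (none in [7,7])
  i=7: ✗ (none in [8,8])
  i=8: ✗ (none in [9,9])
  i=9: ✗ (none in [10,10])
  i=10: ✗ (none in [11,11])
Positions where it holds: {0, 4} → 2.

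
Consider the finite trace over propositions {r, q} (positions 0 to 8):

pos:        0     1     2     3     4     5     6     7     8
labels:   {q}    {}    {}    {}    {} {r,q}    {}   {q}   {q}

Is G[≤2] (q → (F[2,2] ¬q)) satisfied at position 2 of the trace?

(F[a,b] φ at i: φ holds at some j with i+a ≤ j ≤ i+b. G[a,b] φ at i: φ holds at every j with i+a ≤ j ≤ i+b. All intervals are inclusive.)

Check (q → (F[2,2] ¬q)) at every j in [2,4]:
  j=2: antecedent false → ✓
  j=3: antecedent false → ✓
  j=4: antecedent false → ✓
All positions satisfy it → formula holds.

True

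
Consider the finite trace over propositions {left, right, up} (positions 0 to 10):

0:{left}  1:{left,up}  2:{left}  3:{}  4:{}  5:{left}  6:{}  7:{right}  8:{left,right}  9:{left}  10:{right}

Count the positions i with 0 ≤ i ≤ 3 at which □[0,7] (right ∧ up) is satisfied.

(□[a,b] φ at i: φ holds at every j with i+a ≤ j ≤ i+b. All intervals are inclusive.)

0

Evaluate at each i in [0,3]:
  i=0: ✗ (fails at j=0)
  i=1: ✗ (fails at j=1)
  i=2: ✗ (fails at j=2)
  i=3: ✗ (fails at j=3)
Positions where it holds: {} → 0.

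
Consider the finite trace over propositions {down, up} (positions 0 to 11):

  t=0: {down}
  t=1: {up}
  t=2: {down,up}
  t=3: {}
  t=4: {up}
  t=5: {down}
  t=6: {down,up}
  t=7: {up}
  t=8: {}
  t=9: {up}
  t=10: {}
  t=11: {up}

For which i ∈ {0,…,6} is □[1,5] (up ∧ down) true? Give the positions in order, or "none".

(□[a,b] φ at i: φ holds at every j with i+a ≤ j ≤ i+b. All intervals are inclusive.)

none

Evaluate at each i in [0,6]:
  i=0: ✗ (fails at j=1)
  i=1: ✗ (fails at j=3)
  i=2: ✗ (fails at j=3)
  i=3: ✗ (fails at j=4)
  i=4: ✗ (fails at j=5)
  i=5: ✗ (fails at j=7)
  i=6: ✗ (fails at j=7)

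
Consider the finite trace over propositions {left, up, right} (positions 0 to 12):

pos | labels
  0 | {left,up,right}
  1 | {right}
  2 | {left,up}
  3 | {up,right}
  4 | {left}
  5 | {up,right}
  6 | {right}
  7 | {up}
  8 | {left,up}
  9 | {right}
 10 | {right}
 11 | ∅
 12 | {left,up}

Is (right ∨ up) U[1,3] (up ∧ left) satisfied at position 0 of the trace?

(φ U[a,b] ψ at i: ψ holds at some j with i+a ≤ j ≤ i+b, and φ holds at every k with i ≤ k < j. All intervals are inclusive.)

Need some j in [1,3] with (up ∧ left), and (right ∨ up) at every k in [0,j-1].
  j=1: (up ∧ left) false.
  j=2: (up ∧ left) holds; (right ∨ up) holds at every k in [0,1] → satisfied.

Holds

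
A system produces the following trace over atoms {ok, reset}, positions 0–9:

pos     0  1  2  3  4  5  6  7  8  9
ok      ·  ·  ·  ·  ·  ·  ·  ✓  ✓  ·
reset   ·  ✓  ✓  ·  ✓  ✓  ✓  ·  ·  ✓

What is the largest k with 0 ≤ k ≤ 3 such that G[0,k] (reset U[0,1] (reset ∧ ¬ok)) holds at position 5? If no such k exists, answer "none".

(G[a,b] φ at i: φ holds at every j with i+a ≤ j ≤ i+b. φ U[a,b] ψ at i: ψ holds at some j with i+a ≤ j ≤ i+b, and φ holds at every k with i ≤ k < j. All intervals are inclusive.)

1

(reset U[0,1] (reset ∧ ¬ok)) must hold from j=5 onward; find where it first fails.
  j=5: holds
  j=6: holds
  j=7: fails
Holds on [5,6], so largest k = 1.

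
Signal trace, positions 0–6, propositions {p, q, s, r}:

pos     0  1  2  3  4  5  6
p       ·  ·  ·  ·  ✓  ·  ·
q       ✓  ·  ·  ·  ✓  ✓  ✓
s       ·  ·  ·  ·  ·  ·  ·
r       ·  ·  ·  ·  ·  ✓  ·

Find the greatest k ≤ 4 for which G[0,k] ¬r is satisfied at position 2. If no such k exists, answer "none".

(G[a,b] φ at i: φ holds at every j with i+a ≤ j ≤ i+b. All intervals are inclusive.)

2

¬r must hold from j=2 onward; find where it first fails.
  j=2: holds
  j=3: holds
  j=4: holds
  j=5: fails
Holds on [2,4], so largest k = 2.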